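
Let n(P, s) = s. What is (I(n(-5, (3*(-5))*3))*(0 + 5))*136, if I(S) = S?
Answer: -30600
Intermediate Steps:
(I(n(-5, (3*(-5))*3))*(0 + 5))*136 = (((3*(-5))*3)*(0 + 5))*136 = (-15*3*5)*136 = -45*5*136 = -225*136 = -30600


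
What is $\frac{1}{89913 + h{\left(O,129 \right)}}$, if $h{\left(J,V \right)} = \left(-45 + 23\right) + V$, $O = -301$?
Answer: $\frac{1}{90020} \approx 1.1109 \cdot 10^{-5}$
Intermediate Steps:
$h{\left(J,V \right)} = -22 + V$
$\frac{1}{89913 + h{\left(O,129 \right)}} = \frac{1}{89913 + \left(-22 + 129\right)} = \frac{1}{89913 + 107} = \frac{1}{90020}$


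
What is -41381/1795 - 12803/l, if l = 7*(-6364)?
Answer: -260065629/11423380 ≈ -22.766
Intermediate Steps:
l = -44548
-41381/1795 - 12803/l = -41381/1795 - 12803/(-44548) = -41381*1/1795 - 12803*(-1/44548) = -41381/1795 + 1829/6364 = -260065629/11423380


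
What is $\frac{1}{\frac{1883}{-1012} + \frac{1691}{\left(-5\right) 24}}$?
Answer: $- \frac{30360}{484313} \approx -0.062687$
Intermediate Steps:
$\frac{1}{\frac{1883}{-1012} + \frac{1691}{\left(-5\right) 24}} = \frac{1}{1883 \left(- \frac{1}{1012}\right) + \frac{1691}{-120}} = \frac{1}{- \frac{1883}{1012} + 1691 \left(- \frac{1}{120}\right)} = \frac{1}{- \frac{1883}{1012} - \frac{1691}{120}} = \frac{1}{- \frac{484313}{30360}} = - \frac{30360}{484313}$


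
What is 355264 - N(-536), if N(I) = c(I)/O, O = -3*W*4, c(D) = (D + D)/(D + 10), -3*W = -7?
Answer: 654041158/1841 ≈ 3.5526e+5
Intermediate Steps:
W = 7/3 (W = -1/3*(-7) = 7/3 ≈ 2.3333)
c(D) = 2*D/(10 + D) (c(D) = (2*D)/(10 + D) = 2*D/(10 + D))
O = -28 (O = -3*7/3*4 = -7*4 = -28)
N(I) = -I/(14*(10 + I)) (N(I) = (2*I/(10 + I))/(-28) = (2*I/(10 + I))*(-1/28) = -I/(14*(10 + I)))
355264 - N(-536) = 355264 - (-1)*(-536)/(140 + 14*(-536)) = 355264 - (-1)*(-536)/(140 - 7504) = 355264 - (-1)*(-536)/(-7364) = 355264 - (-1)*(-536)*(-1)/7364 = 355264 - 1*(-134/1841) = 355264 + 134/1841 = 654041158/1841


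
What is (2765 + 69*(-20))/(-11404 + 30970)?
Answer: 1385/19566 ≈ 0.070786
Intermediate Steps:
(2765 + 69*(-20))/(-11404 + 30970) = (2765 - 1380)/19566 = 1385*(1/19566) = 1385/19566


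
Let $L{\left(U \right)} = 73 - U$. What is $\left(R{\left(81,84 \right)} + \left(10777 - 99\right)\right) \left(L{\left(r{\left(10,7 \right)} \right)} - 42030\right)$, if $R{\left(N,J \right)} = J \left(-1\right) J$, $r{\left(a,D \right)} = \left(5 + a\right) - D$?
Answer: $-151997230$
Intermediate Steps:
$r{\left(a,D \right)} = 5 + a - D$
$R{\left(N,J \right)} = - J^{2}$ ($R{\left(N,J \right)} = - J J = - J^{2}$)
$\left(R{\left(81,84 \right)} + \left(10777 - 99\right)\right) \left(L{\left(r{\left(10,7 \right)} \right)} - 42030\right) = \left(- 84^{2} + \left(10777 - 99\right)\right) \left(\left(73 - \left(5 + 10 - 7\right)\right) - 42030\right) = \left(\left(-1\right) 7056 + \left(10777 - 99\right)\right) \left(\left(73 - \left(5 + 10 - 7\right)\right) - 42030\right) = \left(-7056 + 10678\right) \left(\left(73 - 8\right) - 42030\right) = 3622 \left(\left(73 - 8\right) - 42030\right) = 3622 \left(65 - 42030\right) = 3622 \left(-41965\right) = -151997230$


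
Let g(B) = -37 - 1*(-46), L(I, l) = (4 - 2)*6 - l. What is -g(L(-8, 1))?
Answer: -9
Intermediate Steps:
L(I, l) = 12 - l (L(I, l) = 2*6 - l = 12 - l)
g(B) = 9 (g(B) = -37 + 46 = 9)
-g(L(-8, 1)) = -1*9 = -9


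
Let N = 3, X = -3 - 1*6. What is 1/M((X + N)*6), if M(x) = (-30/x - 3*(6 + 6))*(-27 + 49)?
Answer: -3/2321 ≈ -0.0012925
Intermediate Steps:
X = -9 (X = -3 - 6 = -9)
M(x) = -792 - 660/x (M(x) = (-30/x - 3*12)*22 = (-30/x - 36)*22 = (-36 - 30/x)*22 = -792 - 660/x)
1/M((X + N)*6) = 1/(-792 - 660*1/(6*(-9 + 3))) = 1/(-792 - 660/((-6*6))) = 1/(-792 - 660/(-36)) = 1/(-792 - 660*(-1/36)) = 1/(-792 + 55/3) = 1/(-2321/3) = -3/2321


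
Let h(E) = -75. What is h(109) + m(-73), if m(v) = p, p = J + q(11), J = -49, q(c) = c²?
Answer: -3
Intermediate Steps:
p = 72 (p = -49 + 11² = -49 + 121 = 72)
m(v) = 72
h(109) + m(-73) = -75 + 72 = -3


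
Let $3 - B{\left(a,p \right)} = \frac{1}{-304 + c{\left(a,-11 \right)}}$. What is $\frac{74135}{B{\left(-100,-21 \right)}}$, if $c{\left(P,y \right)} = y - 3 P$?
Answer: $\frac{1112025}{46} \approx 24174.0$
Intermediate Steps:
$B{\left(a,p \right)} = 3 - \frac{1}{-315 - 3 a}$ ($B{\left(a,p \right)} = 3 - \frac{1}{-304 - \left(11 + 3 a\right)} = 3 - \frac{1}{-315 - 3 a}$)
$\frac{74135}{B{\left(-100,-21 \right)}} = \frac{74135}{\frac{1}{3} \frac{1}{105 - 100} \left(946 + 9 \left(-100\right)\right)} = \frac{74135}{\frac{1}{3} \cdot \frac{1}{5} \left(946 - 900\right)} = \frac{74135}{\frac{1}{3} \cdot \frac{1}{5} \cdot 46} = \frac{74135}{\frac{46}{15}} = 74135 \cdot \frac{15}{46} = \frac{1112025}{46}$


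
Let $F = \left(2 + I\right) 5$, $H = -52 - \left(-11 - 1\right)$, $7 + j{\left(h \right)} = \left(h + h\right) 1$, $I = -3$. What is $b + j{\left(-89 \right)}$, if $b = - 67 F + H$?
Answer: $110$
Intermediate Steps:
$j{\left(h \right)} = -7 + 2 h$ ($j{\left(h \right)} = -7 + \left(h + h\right) 1 = -7 + 2 h 1 = -7 + 2 h$)
$H = -40$ ($H = -52 - -12 = -52 + 12 = -40$)
$F = -5$ ($F = \left(2 - 3\right) 5 = \left(-1\right) 5 = -5$)
$b = 295$ ($b = \left(-67\right) \left(-5\right) - 40 = 335 - 40 = 295$)
$b + j{\left(-89 \right)} = 295 + \left(-7 + 2 \left(-89\right)\right) = 295 - 185 = 110$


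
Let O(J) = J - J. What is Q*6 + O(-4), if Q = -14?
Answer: -84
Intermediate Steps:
O(J) = 0
Q*6 + O(-4) = -14*6 + 0 = -84 + 0 = -84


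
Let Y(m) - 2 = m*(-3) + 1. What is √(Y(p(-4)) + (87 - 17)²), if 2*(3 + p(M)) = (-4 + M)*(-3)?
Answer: 2*√1219 ≈ 69.828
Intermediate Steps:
p(M) = 3 - 3*M/2 (p(M) = -3 + ((-4 + M)*(-3))/2 = -3 + (12 - 3*M)/2 = -3 + (6 - 3*M/2) = 3 - 3*M/2)
Y(m) = 3 - 3*m (Y(m) = 2 + (m*(-3) + 1) = 2 + (-3*m + 1) = 2 + (1 - 3*m) = 3 - 3*m)
√(Y(p(-4)) + (87 - 17)²) = √((3 - 3*(3 - 3/2*(-4))) + (87 - 17)²) = √((3 - 3*(3 + 6)) + 70²) = √((3 - 3*9) + 4900) = √((3 - 27) + 4900) = √(-24 + 4900) = √4876 = 2*√1219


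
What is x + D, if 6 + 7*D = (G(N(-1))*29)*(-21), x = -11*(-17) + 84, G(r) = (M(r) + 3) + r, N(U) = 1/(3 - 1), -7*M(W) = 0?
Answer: -481/14 ≈ -34.357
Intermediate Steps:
M(W) = 0 (M(W) = -1/7*0 = 0)
N(U) = 1/2
G(r) = 3 + r (G(r) = (0 + 3) + r = 3 + r)
x = 271 (x = 187 + 84 = 271)
D = -4275/14 (D = -6/7 + (((3 + 1/2)*29)*(-21))/7 = -6/7 + (((7/2)*29)*(-21))/7 = -6/7 + ((203/2)*(-21))/7 = -6/7 + (1/7)*(-4263/2) = -6/7 - 609/2 = -4275/14 ≈ -305.36)
x + D = 271 - 4275/14 = -481/14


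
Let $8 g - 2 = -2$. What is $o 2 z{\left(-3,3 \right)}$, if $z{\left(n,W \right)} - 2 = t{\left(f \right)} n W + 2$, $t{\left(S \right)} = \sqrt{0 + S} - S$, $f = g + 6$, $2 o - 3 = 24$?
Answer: $1566 - 243 \sqrt{6} \approx 970.77$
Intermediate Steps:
$g = 0$ ($g = \frac{1}{4} + \frac{1}{8} \left(-2\right) = \frac{1}{4} - \frac{1}{4} = 0$)
$o = \frac{27}{2}$ ($o = \frac{3}{2} + \frac{1}{2} \cdot 24 = \frac{3}{2} + 12 = \frac{27}{2} \approx 13.5$)
$f = 6$ ($f = 0 + 6 = 6$)
$t{\left(S \right)} = \sqrt{S} - S$
$z{\left(n,W \right)} = 4 + W n \left(-6 + \sqrt{6}\right)$ ($z{\left(n,W \right)} = 2 + \left(\left(\sqrt{6} - 6\right) n W + 2\right) = 2 + \left(\left(-6 + \sqrt{6}\right) n W + 2\right) = 2 + \left(n \left(-6 + \sqrt{6}\right) W + 2\right) = 2 + \left(W n \left(-6 + \sqrt{6}\right) + 2\right) = 2 + \left(2 + W n \left(-6 + \sqrt{6}\right)\right) = 4 + W n \left(-6 + \sqrt{6}\right)$)
$o 2 z{\left(-3,3 \right)} = \frac{27}{2} \cdot 2 \left(4 - 3 \left(-3\right) \left(6 - \sqrt{6}\right)\right) = 27 \left(4 + \left(54 - 9 \sqrt{6}\right)\right) = 27 \left(58 - 9 \sqrt{6}\right) = 1566 - 243 \sqrt{6}$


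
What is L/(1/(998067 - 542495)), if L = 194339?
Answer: 88535406908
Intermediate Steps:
L/(1/(998067 - 542495)) = 194339/(1/(998067 - 542495)) = 194339/(1/455572) = 194339*455572 = 88535406908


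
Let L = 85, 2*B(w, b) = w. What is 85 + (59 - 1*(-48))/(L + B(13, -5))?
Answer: 15769/183 ≈ 86.169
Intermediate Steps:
B(w, b) = w/2
85 + (59 - 1*(-48))/(L + B(13, -5)) = 85 + (59 - 1*(-48))/(85 + (½)*13) = 85 + (59 + 48)/(85 + 13/2) = 85 + 107/(183/2) = 85 + 107*(2/183) = 85 + 214/183 = 15769/183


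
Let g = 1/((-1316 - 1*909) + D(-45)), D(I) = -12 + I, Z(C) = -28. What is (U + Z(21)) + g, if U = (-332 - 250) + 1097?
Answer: 1111333/2282 ≈ 487.00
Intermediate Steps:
U = 515 (U = -582 + 1097 = 515)
g = -1/2282 (g = 1/((-1316 - 1*909) + (-12 - 45)) = 1/((-1316 - 909) - 57) = 1/(-2225 - 57) = 1/(-2282) = -1/2282 ≈ -0.00043821)
(U + Z(21)) + g = (515 - 28) - 1/2282 = 487 - 1/2282 = 1111333/2282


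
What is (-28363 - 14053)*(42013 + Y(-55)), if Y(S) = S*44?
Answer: -1679376688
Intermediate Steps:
Y(S) = 44*S
(-28363 - 14053)*(42013 + Y(-55)) = (-28363 - 14053)*(42013 + 44*(-55)) = -42416*(42013 - 2420) = -42416*39593 = -1679376688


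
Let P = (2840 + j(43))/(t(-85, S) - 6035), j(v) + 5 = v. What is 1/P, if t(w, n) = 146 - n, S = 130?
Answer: -6019/2878 ≈ -2.0914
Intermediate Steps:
j(v) = -5 + v
P = -2878/6019 (P = (2840 + (-5 + 43))/((146 - 1*130) - 6035) = (2840 + 38)/((146 - 130) - 6035) = 2878/(16 - 6035) = 2878/(-6019) = 2878*(-1/6019) = -2878/6019 ≈ -0.47815)
1/P = 1/(-2878/6019) = -6019/2878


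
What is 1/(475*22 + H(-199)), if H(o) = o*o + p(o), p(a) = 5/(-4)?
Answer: 4/200199 ≈ 1.9980e-5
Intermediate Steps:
p(a) = -5/4 (p(a) = 5*(-¼) = -5/4)
H(o) = -5/4 + o² (H(o) = o*o - 5/4 = o² - 5/4 = -5/4 + o²)
1/(475*22 + H(-199)) = 1/(475*22 + (-5/4 + (-199)²)) = 1/(10450 + (-5/4 + 39601)) = 1/(10450 + 158399/4) = 1/(200199/4) = 4/200199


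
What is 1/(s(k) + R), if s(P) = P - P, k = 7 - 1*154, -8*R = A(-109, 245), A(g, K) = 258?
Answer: -4/129 ≈ -0.031008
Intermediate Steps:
R = -129/4 (R = -⅛*258 = -129/4 ≈ -32.250)
k = -147 (k = 7 - 154 = -147)
s(P) = 0
1/(s(k) + R) = 1/(0 - 129/4) = 1/(-129/4) = -4/129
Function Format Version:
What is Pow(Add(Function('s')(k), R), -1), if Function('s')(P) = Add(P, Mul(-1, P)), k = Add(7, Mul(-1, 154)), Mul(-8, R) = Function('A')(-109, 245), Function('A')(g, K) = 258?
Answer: Rational(-4, 129) ≈ -0.031008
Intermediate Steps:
R = Rational(-129, 4) (R = Mul(Rational(-1, 8), 258) = Rational(-129, 4) ≈ -32.250)
k = -147 (k = Add(7, -154) = -147)
Function('s')(P) = 0
Pow(Add(Function('s')(k), R), -1) = Pow(Add(0, Rational(-129, 4)), -1) = Pow(Rational(-129, 4), -1) = Rational(-4, 129)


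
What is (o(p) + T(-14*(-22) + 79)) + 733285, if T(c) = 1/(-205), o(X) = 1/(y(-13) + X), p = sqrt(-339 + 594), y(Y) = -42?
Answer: 75612679402/103115 - sqrt(255)/1509 ≈ 7.3329e+5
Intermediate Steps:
p = sqrt(255) ≈ 15.969
o(X) = 1/(-42 + X)
T(c) = -1/205
(o(p) + T(-14*(-22) + 79)) + 733285 = (1/(-42 + sqrt(255)) - 1/205) + 733285 = (-1/205 + 1/(-42 + sqrt(255))) + 733285 = 150323424/205 + 1/(-42 + sqrt(255))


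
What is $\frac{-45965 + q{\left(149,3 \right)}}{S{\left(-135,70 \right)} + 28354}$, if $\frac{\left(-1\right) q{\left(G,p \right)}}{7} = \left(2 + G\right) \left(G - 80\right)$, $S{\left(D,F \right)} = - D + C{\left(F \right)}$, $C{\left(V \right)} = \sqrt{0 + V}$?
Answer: $- \frac{3387285122}{811623051} + \frac{118898 \sqrt{70}}{811623051} \approx -4.1722$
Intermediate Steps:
$C{\left(V \right)} = \sqrt{V}$
$S{\left(D,F \right)} = \sqrt{F} - D$ ($S{\left(D,F \right)} = - D + \sqrt{F} = \sqrt{F} - D$)
$q{\left(G,p \right)} = - 7 \left(-80 + G\right) \left(2 + G\right)$ ($q{\left(G,p \right)} = - 7 \left(2 + G\right) \left(G - 80\right) = - 7 \left(2 + G\right) \left(-80 + G\right) = - 7 \left(-80 + G\right) \left(2 + G\right)$)
$\frac{-45965 + q{\left(149,3 \right)}}{S{\left(-135,70 \right)} + 28354} = \frac{-45965 + \left(1120 - 7 \cdot 149^{2} + 546 \cdot 149\right)}{\left(\sqrt{70} - -135\right) + 28354} = \frac{-45965 + \left(1120 - 155407 + 81354\right)}{\left(\sqrt{70} + 135\right) + 28354} = \frac{-45965 + \left(1120 - 155407 + 81354\right)}{\left(135 + \sqrt{70}\right) + 28354} = \frac{-45965 - 72933}{28489 + \sqrt{70}} = - \frac{118898}{28489 + \sqrt{70}}$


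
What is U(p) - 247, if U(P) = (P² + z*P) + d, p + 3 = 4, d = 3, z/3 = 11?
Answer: -210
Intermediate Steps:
z = 33 (z = 3*11 = 33)
p = 1 (p = -3 + 4 = 1)
U(P) = 3 + P² + 33*P (U(P) = (P² + 33*P) + 3 = 3 + P² + 33*P)
U(p) - 247 = (3 + 1² + 33*1) - 247 = (3 + 1 + 33) - 247 = 37 - 247 = -210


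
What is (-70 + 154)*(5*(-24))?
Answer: -10080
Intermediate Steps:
(-70 + 154)*(5*(-24)) = 84*(-120) = -10080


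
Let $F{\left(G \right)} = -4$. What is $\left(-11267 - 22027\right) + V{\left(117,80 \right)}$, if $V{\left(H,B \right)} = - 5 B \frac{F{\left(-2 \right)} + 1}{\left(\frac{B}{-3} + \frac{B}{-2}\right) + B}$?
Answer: $-33204$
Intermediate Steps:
$V{\left(H,B \right)} = 90$ ($V{\left(H,B \right)} = - 5 B \frac{-4 + 1}{\left(\frac{B}{-3} + \frac{B}{-2}\right) + B} = - 5 B \left(- \frac{3}{\left(B \left(- \frac{1}{3}\right) + B \left(- \frac{1}{2}\right)\right) + B}\right) = - 5 B \left(- \frac{3}{\left(- \frac{B}{3} - \frac{B}{2}\right) + B}\right) = - 5 B \left(- \frac{3}{- \frac{5 B}{6} + B}\right) = - 5 B \left(- \frac{3}{\frac{1}{6} B}\right) = - 5 B \left(- 3 \frac{6}{B}\right) = - 5 B \left(- \frac{18}{B}\right) = 90$)
$\left(-11267 - 22027\right) + V{\left(117,80 \right)} = \left(-11267 - 22027\right) + 90 = -33294 + 90 = -33204$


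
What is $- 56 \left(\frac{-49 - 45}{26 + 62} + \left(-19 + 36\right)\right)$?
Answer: $- \frac{9814}{11} \approx -892.18$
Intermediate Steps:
$- 56 \left(\frac{-49 - 45}{26 + 62} + \left(-19 + 36\right)\right) = - 56 \left(- \frac{94}{88} + 17\right) = - 56 \left(\left(-94\right) \frac{1}{88} + 17\right) = - 56 \left(- \frac{47}{44} + 17\right) = \left(-56\right) \frac{701}{44} = - \frac{9814}{11}$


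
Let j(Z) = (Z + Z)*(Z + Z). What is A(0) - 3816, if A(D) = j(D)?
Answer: -3816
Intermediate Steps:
j(Z) = 4*Z² (j(Z) = (2*Z)*(2*Z) = 4*Z²)
A(D) = 4*D²
A(0) - 3816 = 4*0² - 3816 = 4*0 - 3816 = 0 - 3816 = -3816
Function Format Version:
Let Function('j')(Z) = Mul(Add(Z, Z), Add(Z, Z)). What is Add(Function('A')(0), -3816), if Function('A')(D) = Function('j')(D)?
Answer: -3816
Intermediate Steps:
Function('j')(Z) = Mul(4, Pow(Z, 2)) (Function('j')(Z) = Mul(Mul(2, Z), Mul(2, Z)) = Mul(4, Pow(Z, 2)))
Function('A')(D) = Mul(4, Pow(D, 2))
Add(Function('A')(0), -3816) = Add(Mul(4, Pow(0, 2)), -3816) = Add(Mul(4, 0), -3816) = Add(0, -3816) = -3816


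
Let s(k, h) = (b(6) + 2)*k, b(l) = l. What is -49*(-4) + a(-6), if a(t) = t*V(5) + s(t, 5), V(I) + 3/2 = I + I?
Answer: 97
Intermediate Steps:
V(I) = -3/2 + 2*I (V(I) = -3/2 + (I + I) = -3/2 + 2*I)
s(k, h) = 8*k (s(k, h) = (6 + 2)*k = 8*k)
a(t) = 33*t/2 (a(t) = t*(-3/2 + 2*5) + 8*t = t*(-3/2 + 10) + 8*t = t*(17/2) + 8*t = 17*t/2 + 8*t = 33*t/2)
-49*(-4) + a(-6) = -49*(-4) + (33/2)*(-6) = 196 - 99 = 97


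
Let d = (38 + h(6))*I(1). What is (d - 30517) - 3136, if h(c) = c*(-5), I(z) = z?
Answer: -33645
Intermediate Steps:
h(c) = -5*c
d = 8 (d = (38 - 5*6)*1 = (38 - 30)*1 = 8*1 = 8)
(d - 30517) - 3136 = (8 - 30517) - 3136 = -30509 - 3136 = -33645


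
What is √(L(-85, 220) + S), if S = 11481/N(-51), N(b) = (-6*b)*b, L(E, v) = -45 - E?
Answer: √408506/102 ≈ 6.2661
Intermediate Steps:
N(b) = -6*b²
S = -3827/5202 (S = 11481/((-6*(-51)²)) = 11481/((-6*2601)) = 11481/(-15606) = 11481*(-1/15606) = -3827/5202 ≈ -0.73568)
√(L(-85, 220) + S) = √((-45 - 1*(-85)) - 3827/5202) = √((-45 + 85) - 3827/5202) = √(40 - 3827/5202) = √(204253/5202) = √408506/102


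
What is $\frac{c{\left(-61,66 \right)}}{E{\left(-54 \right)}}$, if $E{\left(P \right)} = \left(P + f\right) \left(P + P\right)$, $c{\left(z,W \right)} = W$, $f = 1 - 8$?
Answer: $\frac{11}{1098} \approx 0.010018$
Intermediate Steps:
$f = -7$
$E{\left(P \right)} = 2 P \left(-7 + P\right)$ ($E{\left(P \right)} = \left(P - 7\right) \left(P + P\right) = \left(-7 + P\right) 2 P = 2 P \left(-7 + P\right)$)
$\frac{c{\left(-61,66 \right)}}{E{\left(-54 \right)}} = \frac{66}{2 \left(-54\right) \left(-7 - 54\right)} = \frac{66}{2 \left(-54\right) \left(-61\right)} = \frac{66}{6588} = 66 \cdot \frac{1}{6588} = \frac{11}{1098}$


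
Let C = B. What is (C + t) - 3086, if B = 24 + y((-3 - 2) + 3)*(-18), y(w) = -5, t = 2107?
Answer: -865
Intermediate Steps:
B = 114 (B = 24 - 5*(-18) = 24 + 90 = 114)
C = 114
(C + t) - 3086 = (114 + 2107) - 3086 = 2221 - 3086 = -865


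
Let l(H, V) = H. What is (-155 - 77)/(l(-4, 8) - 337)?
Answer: 232/341 ≈ 0.68035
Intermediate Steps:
(-155 - 77)/(l(-4, 8) - 337) = (-155 - 77)/(-4 - 337) = -232/(-341) = -232*(-1/341) = 232/341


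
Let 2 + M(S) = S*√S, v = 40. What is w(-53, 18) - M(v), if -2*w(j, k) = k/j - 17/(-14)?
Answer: 2319/1484 - 80*√10 ≈ -251.42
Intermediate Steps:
w(j, k) = -17/28 - k/(2*j) (w(j, k) = -(k/j - 17/(-14))/2 = -(k/j - 17*(-1/14))/2 = -(k/j + 17/14)/2 = -(17/14 + k/j)/2 = -17/28 - k/(2*j))
M(S) = -2 + S^(3/2) (M(S) = -2 + S*√S = -2 + S^(3/2))
w(-53, 18) - M(v) = (-17/28 - ½*18/(-53)) - (-2 + 40^(3/2)) = (-17/28 - ½*18*(-1/53)) - (-2 + 80*√10) = (-17/28 + 9/53) + (2 - 80*√10) = -649/1484 + (2 - 80*√10) = 2319/1484 - 80*√10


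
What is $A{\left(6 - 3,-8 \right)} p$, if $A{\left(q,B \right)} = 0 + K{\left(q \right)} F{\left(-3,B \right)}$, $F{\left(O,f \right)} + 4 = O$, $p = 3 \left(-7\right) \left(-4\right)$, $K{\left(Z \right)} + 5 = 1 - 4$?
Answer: $4704$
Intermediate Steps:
$K{\left(Z \right)} = -8$ ($K{\left(Z \right)} = -5 + \left(1 - 4\right) = -5 - 3 = -8$)
$p = 84$ ($p = \left(-21\right) \left(-4\right) = 84$)
$F{\left(O,f \right)} = -4 + O$
$A{\left(q,B \right)} = 56$ ($A{\left(q,B \right)} = 0 - 8 \left(-4 - 3\right) = 0 - -56 = 0 + 56 = 56$)
$A{\left(6 - 3,-8 \right)} p = 56 \cdot 84 = 4704$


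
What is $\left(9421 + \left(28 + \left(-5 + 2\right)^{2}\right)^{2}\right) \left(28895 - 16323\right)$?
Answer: $135651880$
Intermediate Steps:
$\left(9421 + \left(28 + \left(-5 + 2\right)^{2}\right)^{2}\right) \left(28895 - 16323\right) = \left(9421 + \left(28 + \left(-3\right)^{2}\right)^{2}\right) 12572 = \left(9421 + \left(28 + 9\right)^{2}\right) 12572 = \left(9421 + 37^{2}\right) 12572 = \left(9421 + 1369\right) 12572 = 10790 \cdot 12572 = 135651880$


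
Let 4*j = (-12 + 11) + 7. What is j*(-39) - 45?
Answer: -207/2 ≈ -103.50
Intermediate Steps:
j = 3/2 (j = ((-12 + 11) + 7)/4 = (-1 + 7)/4 = (¼)*6 = 3/2 ≈ 1.5000)
j*(-39) - 45 = (3/2)*(-39) - 45 = -117/2 - 45 = -207/2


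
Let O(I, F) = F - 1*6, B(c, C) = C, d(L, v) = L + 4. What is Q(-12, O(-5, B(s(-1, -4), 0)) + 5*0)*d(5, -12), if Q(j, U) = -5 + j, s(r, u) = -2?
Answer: -153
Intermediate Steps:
d(L, v) = 4 + L
O(I, F) = -6 + F (O(I, F) = F - 6 = -6 + F)
Q(-12, O(-5, B(s(-1, -4), 0)) + 5*0)*d(5, -12) = (-5 - 12)*(4 + 5) = -17*9 = -153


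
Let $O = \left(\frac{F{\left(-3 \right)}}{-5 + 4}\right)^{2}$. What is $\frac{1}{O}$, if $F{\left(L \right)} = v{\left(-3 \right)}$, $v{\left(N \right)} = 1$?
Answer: $1$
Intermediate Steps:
$F{\left(L \right)} = 1$
$O = 1$ ($O = \left(\frac{1}{-5 + 4} \cdot 1\right)^{2} = \left(\frac{1}{-1} \cdot 1\right)^{2} = \left(\left(-1\right) 1\right)^{2} = \left(-1\right)^{2} = 1$)
$\frac{1}{O} = 1^{-1} = 1$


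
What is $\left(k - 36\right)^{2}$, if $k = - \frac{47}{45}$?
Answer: $\frac{2778889}{2025} \approx 1372.3$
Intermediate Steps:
$k = - \frac{47}{45}$ ($k = \left(-47\right) \frac{1}{45} = - \frac{47}{45} \approx -1.0444$)
$\left(k - 36\right)^{2} = \left(- \frac{47}{45} - 36\right)^{2} = \left(- \frac{1667}{45}\right)^{2} = \frac{2778889}{2025}$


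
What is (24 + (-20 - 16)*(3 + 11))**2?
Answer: 230400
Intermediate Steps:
(24 + (-20 - 16)*(3 + 11))**2 = (24 - 36*14)**2 = (24 - 504)**2 = (-480)**2 = 230400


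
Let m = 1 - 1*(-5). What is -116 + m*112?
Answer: 556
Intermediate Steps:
m = 6 (m = 1 + 5 = 6)
-116 + m*112 = -116 + 6*112 = -116 + 672 = 556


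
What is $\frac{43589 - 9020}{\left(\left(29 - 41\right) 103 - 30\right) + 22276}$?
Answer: $\frac{34569}{21010} \approx 1.6454$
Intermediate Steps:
$\frac{43589 - 9020}{\left(\left(29 - 41\right) 103 - 30\right) + 22276} = \frac{34569}{\left(\left(29 - 41\right) 103 - 30\right) + 22276} = \frac{34569}{\left(\left(-12\right) 103 - 30\right) + 22276} = \frac{34569}{\left(-1236 - 30\right) + 22276} = \frac{34569}{-1266 + 22276} = \frac{34569}{21010}$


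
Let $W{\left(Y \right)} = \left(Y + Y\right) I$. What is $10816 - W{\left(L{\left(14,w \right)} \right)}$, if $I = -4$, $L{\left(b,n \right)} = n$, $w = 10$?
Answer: $10896$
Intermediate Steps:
$W{\left(Y \right)} = - 8 Y$ ($W{\left(Y \right)} = \left(Y + Y\right) \left(-4\right) = 2 Y \left(-4\right) = - 8 Y$)
$10816 - W{\left(L{\left(14,w \right)} \right)} = 10816 - \left(-8\right) 10 = 10816 - -80 = 10816 + 80 = 10896$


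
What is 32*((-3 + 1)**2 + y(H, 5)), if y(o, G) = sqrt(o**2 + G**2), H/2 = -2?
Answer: 128 + 32*sqrt(41) ≈ 332.90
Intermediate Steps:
H = -4 (H = 2*(-2) = -4)
y(o, G) = sqrt(G**2 + o**2)
32*((-3 + 1)**2 + y(H, 5)) = 32*((-3 + 1)**2 + sqrt(5**2 + (-4)**2)) = 32*((-2)**2 + sqrt(25 + 16)) = 32*(4 + sqrt(41)) = 128 + 32*sqrt(41)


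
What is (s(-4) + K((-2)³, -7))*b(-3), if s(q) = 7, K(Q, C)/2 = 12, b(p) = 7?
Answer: 217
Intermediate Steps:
K(Q, C) = 24 (K(Q, C) = 2*12 = 24)
(s(-4) + K((-2)³, -7))*b(-3) = (7 + 24)*7 = 31*7 = 217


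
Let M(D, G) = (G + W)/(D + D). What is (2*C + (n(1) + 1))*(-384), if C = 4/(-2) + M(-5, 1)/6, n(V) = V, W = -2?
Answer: 3776/5 ≈ 755.20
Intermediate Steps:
M(D, G) = (-2 + G)/(2*D) (M(D, G) = (G - 2)/(D + D) = (-2 + G)/((2*D)) = (-2 + G)*(1/(2*D)) = (-2 + G)/(2*D))
C = -119/60 (C = 4/(-2) + ((½)*(-2 + 1)/(-5))/6 = 4*(-½) + ((½)*(-⅕)*(-1))*(⅙) = -2 + (⅒)*(⅙) = -2 + 1/60 = -119/60 ≈ -1.9833)
(2*C + (n(1) + 1))*(-384) = (2*(-119/60) + (1 + 1))*(-384) = (-119/30 + 2)*(-384) = -59/30*(-384) = 3776/5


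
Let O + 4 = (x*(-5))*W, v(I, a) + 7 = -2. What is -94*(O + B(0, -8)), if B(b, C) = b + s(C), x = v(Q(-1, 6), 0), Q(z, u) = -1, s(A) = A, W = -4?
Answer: 18048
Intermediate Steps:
v(I, a) = -9 (v(I, a) = -7 - 2 = -9)
x = -9
O = -184 (O = -4 - 9*(-5)*(-4) = -4 + 45*(-4) = -4 - 180 = -184)
B(b, C) = C + b (B(b, C) = b + C = C + b)
-94*(O + B(0, -8)) = -94*(-184 + (-8 + 0)) = -94*(-184 - 8) = -94*(-192) = 18048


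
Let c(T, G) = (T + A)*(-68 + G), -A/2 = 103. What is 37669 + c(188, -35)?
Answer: 39523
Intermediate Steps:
A = -206 (A = -2*103 = -206)
c(T, G) = (-206 + T)*(-68 + G) (c(T, G) = (T - 206)*(-68 + G) = (-206 + T)*(-68 + G))
37669 + c(188, -35) = 37669 + (14008 - 206*(-35) - 68*188 - 35*188) = 37669 + (14008 + 7210 - 12784 - 6580) = 37669 + 1854 = 39523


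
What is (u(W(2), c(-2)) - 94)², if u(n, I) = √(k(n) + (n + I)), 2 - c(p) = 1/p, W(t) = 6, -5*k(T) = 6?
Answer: (940 - √730)²/100 ≈ 8335.3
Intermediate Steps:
k(T) = -6/5 (k(T) = -⅕*6 = -6/5)
c(p) = 2 - 1/p
u(n, I) = √(-6/5 + I + n) (u(n, I) = √(-6/5 + (n + I)) = √(-6/5 + (I + n)) = √(-6/5 + I + n))
(u(W(2), c(-2)) - 94)² = (√(-30 + 25*(2 - 1/(-2)) + 25*6)/5 - 94)² = (√(-30 + 25*(2 - 1*(-½)) + 150)/5 - 94)² = (√(-30 + 25*(2 + ½) + 150)/5 - 94)² = (√(-30 + 25*(5/2) + 150)/5 - 94)² = (√(-30 + 125/2 + 150)/5 - 94)² = (√(365/2)/5 - 94)² = ((√730/2)/5 - 94)² = (√730/10 - 94)² = (-94 + √730/10)²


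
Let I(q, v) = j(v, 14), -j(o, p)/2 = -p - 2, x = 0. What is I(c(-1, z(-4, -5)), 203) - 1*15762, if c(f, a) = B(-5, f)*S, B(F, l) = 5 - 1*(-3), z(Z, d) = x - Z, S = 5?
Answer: -15730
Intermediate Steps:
j(o, p) = 4 + 2*p (j(o, p) = -2*(-p - 2) = -2*(-2 - p) = 4 + 2*p)
z(Z, d) = -Z (z(Z, d) = 0 - Z = -Z)
B(F, l) = 8 (B(F, l) = 5 + 3 = 8)
c(f, a) = 40 (c(f, a) = 8*5 = 40)
I(q, v) = 32 (I(q, v) = 4 + 2*14 = 4 + 28 = 32)
I(c(-1, z(-4, -5)), 203) - 1*15762 = 32 - 1*15762 = 32 - 15762 = -15730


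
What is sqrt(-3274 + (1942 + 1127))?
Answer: I*sqrt(205) ≈ 14.318*I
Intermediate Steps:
sqrt(-3274 + (1942 + 1127)) = sqrt(-3274 + 3069) = sqrt(-205) = I*sqrt(205)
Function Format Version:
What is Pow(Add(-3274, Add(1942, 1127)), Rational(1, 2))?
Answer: Mul(I, Pow(205, Rational(1, 2))) ≈ Mul(14.318, I)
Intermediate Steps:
Pow(Add(-3274, Add(1942, 1127)), Rational(1, 2)) = Pow(Add(-3274, 3069), Rational(1, 2)) = Pow(-205, Rational(1, 2)) = Mul(I, Pow(205, Rational(1, 2)))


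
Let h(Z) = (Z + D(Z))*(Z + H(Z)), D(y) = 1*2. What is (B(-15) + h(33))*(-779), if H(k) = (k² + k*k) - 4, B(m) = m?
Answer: -60162170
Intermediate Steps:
D(y) = 2
H(k) = -4 + 2*k² (H(k) = (k² + k²) - 4 = 2*k² - 4 = -4 + 2*k²)
h(Z) = (2 + Z)*(-4 + Z + 2*Z²) (h(Z) = (Z + 2)*(Z + (-4 + 2*Z²)) = (2 + Z)*(-4 + Z + 2*Z²))
(B(-15) + h(33))*(-779) = (-15 + (-8 - 2*33 + 2*33³ + 5*33²))*(-779) = (-15 + (-8 - 66 + 2*35937 + 5*1089))*(-779) = (-15 + (-8 - 66 + 71874 + 5445))*(-779) = (-15 + 77245)*(-779) = 77230*(-779) = -60162170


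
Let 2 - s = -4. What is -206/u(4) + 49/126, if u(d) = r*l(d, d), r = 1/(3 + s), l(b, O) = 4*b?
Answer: -8315/72 ≈ -115.49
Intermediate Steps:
s = 6 (s = 2 - 1*(-4) = 2 + 4 = 6)
r = 1/9 (r = 1/(3 + 6) = 1/9 ≈ 0.11111)
u(d) = 4*d/9 (u(d) = (4*d)/9 = 4*d/9)
-206/u(4) + 49/126 = -206/((4/9)*4) + 49/126 = -206/16/9 + 49*(1/126) = -206*9/16 + 7/18 = -927/8 + 7/18 = -8315/72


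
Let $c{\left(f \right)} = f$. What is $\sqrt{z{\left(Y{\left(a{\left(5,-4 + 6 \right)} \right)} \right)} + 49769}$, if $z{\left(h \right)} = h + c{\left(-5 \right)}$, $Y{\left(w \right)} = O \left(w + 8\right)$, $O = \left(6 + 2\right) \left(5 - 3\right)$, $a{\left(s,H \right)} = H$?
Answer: $2 \sqrt{12481} \approx 223.44$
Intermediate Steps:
$O = 16$ ($O = 8 \cdot 2 = 16$)
$Y{\left(w \right)} = 128 + 16 w$ ($Y{\left(w \right)} = 16 \left(w + 8\right) = 16 \left(8 + w\right) = 128 + 16 w$)
$z{\left(h \right)} = -5 + h$ ($z{\left(h \right)} = h - 5 = -5 + h$)
$\sqrt{z{\left(Y{\left(a{\left(5,-4 + 6 \right)} \right)} \right)} + 49769} = \sqrt{\left(-5 + \left(128 + 16 \left(-4 + 6\right)\right)\right) + 49769} = \sqrt{\left(-5 + \left(128 + 16 \cdot 2\right)\right) + 49769} = \sqrt{\left(-5 + \left(128 + 32\right)\right) + 49769} = \sqrt{\left(-5 + 160\right) + 49769} = \sqrt{155 + 49769} = \sqrt{49924} = 2 \sqrt{12481}$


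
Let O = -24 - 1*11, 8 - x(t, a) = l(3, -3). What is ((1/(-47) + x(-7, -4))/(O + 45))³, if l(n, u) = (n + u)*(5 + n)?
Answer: 421875/830584 ≈ 0.50793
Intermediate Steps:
l(n, u) = (5 + n)*(n + u)
x(t, a) = 8 (x(t, a) = 8 - (3² + 5*3 + 5*(-3) + 3*(-3)) = 8 - (9 + 15 - 15 - 9) = 8 - 1*0 = 8 + 0 = 8)
O = -35 (O = -24 - 11 = -35)
((1/(-47) + x(-7, -4))/(O + 45))³ = ((1/(-47) + 8)/(-35 + 45))³ = ((-1/47 + 8)/10)³ = ((375/47)*(⅒))³ = (75/94)³ = 421875/830584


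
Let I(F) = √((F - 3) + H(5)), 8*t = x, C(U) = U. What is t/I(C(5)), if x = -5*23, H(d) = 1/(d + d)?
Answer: -115*√210/168 ≈ -9.9197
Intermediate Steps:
H(d) = 1/(2*d)
x = -115
t = -115/8 (t = (⅛)*(-115) = -115/8 ≈ -14.375)
I(F) = √(-29/10 + F) (I(F) = √((F - 3) + (½)/5) = √((-3 + F) + (½)*(⅕)) = √((-3 + F) + ⅒) = √(-29/10 + F))
t/I(C(5)) = -115*10/√(-290 + 100*5)/8 = -115*10/√(-290 + 500)/8 = -115*√210/21/8 = -115*√210/168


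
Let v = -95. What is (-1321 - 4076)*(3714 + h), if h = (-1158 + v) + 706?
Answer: -17092299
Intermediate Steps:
h = -547 (h = (-1158 - 95) + 706 = -1253 + 706 = -547)
(-1321 - 4076)*(3714 + h) = (-1321 - 4076)*(3714 - 547) = -5397*3167 = -17092299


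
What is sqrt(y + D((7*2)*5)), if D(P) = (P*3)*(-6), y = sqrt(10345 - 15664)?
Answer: sqrt(-1260 + 3*I*sqrt(591)) ≈ 1.0269 + 35.511*I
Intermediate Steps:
y = 3*I*sqrt(591) (y = sqrt(-5319) = 3*I*sqrt(591) ≈ 72.932*I)
D(P) = -18*P (D(P) = (3*P)*(-6) = -18*P)
sqrt(y + D((7*2)*5)) = sqrt(3*I*sqrt(591) - 18*7*2*5) = sqrt(3*I*sqrt(591) - 252*5) = sqrt(3*I*sqrt(591) - 18*70) = sqrt(3*I*sqrt(591) - 1260) = sqrt(-1260 + 3*I*sqrt(591))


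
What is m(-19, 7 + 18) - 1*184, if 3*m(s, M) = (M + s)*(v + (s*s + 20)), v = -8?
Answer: 562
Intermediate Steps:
m(s, M) = (12 + s²)*(M + s)/3 (m(s, M) = ((M + s)*(-8 + (s*s + 20)))/3 = ((M + s)*(-8 + (s² + 20)))/3 = ((M + s)*(-8 + (20 + s²)))/3 = ((M + s)*(12 + s²))/3 = ((12 + s²)*(M + s))/3 = (12 + s²)*(M + s)/3)
m(-19, 7 + 18) - 1*184 = (4*(7 + 18) + 4*(-19) + (⅓)*(-19)³ + (⅓)*(7 + 18)*(-19)²) - 1*184 = (4*25 - 76 + (⅓)*(-6859) + (⅓)*25*361) - 184 = (100 - 76 - 6859/3 + 9025/3) - 184 = 746 - 184 = 562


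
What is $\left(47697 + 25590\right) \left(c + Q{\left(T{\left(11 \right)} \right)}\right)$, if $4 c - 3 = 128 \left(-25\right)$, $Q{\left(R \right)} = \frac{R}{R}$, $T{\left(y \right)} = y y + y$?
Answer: $- \frac{234005391}{4} \approx -5.8501 \cdot 10^{7}$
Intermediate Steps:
$T{\left(y \right)} = y + y^{2}$ ($T{\left(y \right)} = y^{2} + y = y + y^{2}$)
$Q{\left(R \right)} = 1$
$c = - \frac{3197}{4}$ ($c = \frac{3}{4} + \frac{128 \left(-25\right)}{4} = \frac{3}{4} + \frac{1}{4} \left(-3200\right) = \frac{3}{4} - 800 = - \frac{3197}{4} \approx -799.25$)
$\left(47697 + 25590\right) \left(c + Q{\left(T{\left(11 \right)} \right)}\right) = \left(47697 + 25590\right) \left(- \frac{3197}{4} + 1\right) = 73287 \left(- \frac{3193}{4}\right) = - \frac{234005391}{4}$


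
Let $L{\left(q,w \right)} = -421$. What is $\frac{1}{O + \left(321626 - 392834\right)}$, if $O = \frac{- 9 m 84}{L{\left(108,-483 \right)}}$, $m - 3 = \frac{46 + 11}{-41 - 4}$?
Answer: $- \frac{2105}{149886288} \approx -1.4044 \cdot 10^{-5}$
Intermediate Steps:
$m = \frac{26}{15}$ ($m = 3 + \frac{46 + 11}{-41 - 4} = 3 + \frac{57}{-45} = 3 + 57 \left(- \frac{1}{45}\right) = 3 - \frac{19}{15} = \frac{26}{15} \approx 1.7333$)
$O = \frac{6552}{2105}$ ($O = \frac{\left(-9\right) \frac{26}{15} \cdot 84}{-421} = \left(- \frac{78}{5}\right) 84 \left(- \frac{1}{421}\right) = \left(- \frac{6552}{5}\right) \left(- \frac{1}{421}\right) = \frac{6552}{2105} \approx 3.1126$)
$\frac{1}{O + \left(321626 - 392834\right)} = \frac{1}{\frac{6552}{2105} + \left(321626 - 392834\right)} = \frac{1}{\frac{6552}{2105} - 71208} = \frac{1}{- \frac{149886288}{2105}} = - \frac{2105}{149886288}$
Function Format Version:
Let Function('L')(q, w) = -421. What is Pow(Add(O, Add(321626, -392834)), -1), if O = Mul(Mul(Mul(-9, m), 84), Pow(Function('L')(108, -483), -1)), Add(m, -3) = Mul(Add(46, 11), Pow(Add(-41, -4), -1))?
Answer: Rational(-2105, 149886288) ≈ -1.4044e-5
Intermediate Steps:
m = Rational(26, 15) (m = Add(3, Mul(Add(46, 11), Pow(Add(-41, -4), -1))) = Add(3, Mul(57, Pow(-45, -1))) = Add(3, Mul(57, Rational(-1, 45))) = Add(3, Rational(-19, 15)) = Rational(26, 15) ≈ 1.7333)
O = Rational(6552, 2105) (O = Mul(Mul(Mul(-9, Rational(26, 15)), 84), Pow(-421, -1)) = Mul(Mul(Rational(-78, 5), 84), Rational(-1, 421)) = Mul(Rational(-6552, 5), Rational(-1, 421)) = Rational(6552, 2105) ≈ 3.1126)
Pow(Add(O, Add(321626, -392834)), -1) = Pow(Add(Rational(6552, 2105), Add(321626, -392834)), -1) = Pow(Add(Rational(6552, 2105), -71208), -1) = Pow(Rational(-149886288, 2105), -1) = Rational(-2105, 149886288)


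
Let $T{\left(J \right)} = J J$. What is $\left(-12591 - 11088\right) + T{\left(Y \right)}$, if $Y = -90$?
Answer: $-15579$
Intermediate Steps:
$T{\left(J \right)} = J^{2}$
$\left(-12591 - 11088\right) + T{\left(Y \right)} = \left(-12591 - 11088\right) + \left(-90\right)^{2} = -23679 + 8100 = -15579$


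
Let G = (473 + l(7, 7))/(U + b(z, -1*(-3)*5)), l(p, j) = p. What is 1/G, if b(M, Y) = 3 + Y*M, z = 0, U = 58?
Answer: 61/480 ≈ 0.12708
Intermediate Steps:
b(M, Y) = 3 + M*Y
G = 480/61 (G = (473 + 7)/(58 + (3 + 0*(-1*(-3)*5))) = 480/(58 + (3 + 0*(3*5))) = 480/(58 + (3 + 0*15)) = 480/(58 + (3 + 0)) = 480/(58 + 3) = 480/61 ≈ 7.8689)
1/G = 1/(480/61) = 61/480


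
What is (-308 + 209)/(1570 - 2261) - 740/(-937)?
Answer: 604103/647467 ≈ 0.93303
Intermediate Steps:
(-308 + 209)/(1570 - 2261) - 740/(-937) = -99/(-691) - 740*(-1)/937 = -99*(-1/691) - 1*(-740/937) = 99/691 + 740/937 = 604103/647467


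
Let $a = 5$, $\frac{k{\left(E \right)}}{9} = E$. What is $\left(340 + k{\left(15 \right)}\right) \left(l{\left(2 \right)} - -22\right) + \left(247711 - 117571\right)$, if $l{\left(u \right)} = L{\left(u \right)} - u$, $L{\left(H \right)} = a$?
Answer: $142015$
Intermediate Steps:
$k{\left(E \right)} = 9 E$
$L{\left(H \right)} = 5$
$l{\left(u \right)} = 5 - u$
$\left(340 + k{\left(15 \right)}\right) \left(l{\left(2 \right)} - -22\right) + \left(247711 - 117571\right) = \left(340 + 9 \cdot 15\right) \left(\left(5 - 2\right) - -22\right) + \left(247711 - 117571\right) = \left(340 + 135\right) \left(\left(5 - 2\right) + 22\right) + \left(247711 - 117571\right) = 475 \left(3 + 22\right) + 130140 = 475 \cdot 25 + 130140 = 11875 + 130140 = 142015$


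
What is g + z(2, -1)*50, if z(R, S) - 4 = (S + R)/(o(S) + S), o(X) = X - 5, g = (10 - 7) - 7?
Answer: 1322/7 ≈ 188.86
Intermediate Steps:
g = -4 (g = 3 - 7 = -4)
o(X) = -5 + X
z(R, S) = 4 + (R + S)/(-5 + 2*S) (z(R, S) = 4 + (S + R)/((-5 + S) + S) = 4 + (R + S)/(-5 + 2*S))
g + z(2, -1)*50 = -4 + ((-20 + 2 + 9*(-1))/(-5 + 2*(-1)))*50 = -4 + ((-20 + 2 - 9)/(-5 - 2))*50 = -4 + (-27/(-7))*50 = -4 - ⅐*(-27)*50 = -4 + (27/7)*50 = -4 + 1350/7 = 1322/7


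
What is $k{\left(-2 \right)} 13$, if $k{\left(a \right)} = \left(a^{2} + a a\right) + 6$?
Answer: $182$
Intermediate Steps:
$k{\left(a \right)} = 6 + 2 a^{2}$ ($k{\left(a \right)} = \left(a^{2} + a^{2}\right) + 6 = 2 a^{2} + 6 = 6 + 2 a^{2}$)
$k{\left(-2 \right)} 13 = \left(6 + 2 \left(-2\right)^{2}\right) 13 = \left(6 + 2 \cdot 4\right) 13 = \left(6 + 8\right) 13 = 14 \cdot 13 = 182$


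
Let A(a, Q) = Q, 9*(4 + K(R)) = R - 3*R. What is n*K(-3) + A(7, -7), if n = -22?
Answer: 199/3 ≈ 66.333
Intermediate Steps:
K(R) = -4 - 2*R/9 (K(R) = -4 + (R - 3*R)/9 = -4 + (-2*R)/9 = -4 - 2*R/9)
n*K(-3) + A(7, -7) = -22*(-4 - 2/9*(-3)) - 7 = -22*(-4 + 2/3) - 7 = -22*(-10/3) - 7 = 220/3 - 7 = 199/3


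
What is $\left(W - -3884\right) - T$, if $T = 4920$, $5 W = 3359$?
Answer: $- \frac{1821}{5} \approx -364.2$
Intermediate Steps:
$W = \frac{3359}{5}$ ($W = \frac{1}{5} \cdot 3359 = \frac{3359}{5} \approx 671.8$)
$\left(W - -3884\right) - T = \left(\frac{3359}{5} - -3884\right) - 4920 = \left(\frac{3359}{5} + 3884\right) - 4920 = \frac{22779}{5} - 4920 = - \frac{1821}{5}$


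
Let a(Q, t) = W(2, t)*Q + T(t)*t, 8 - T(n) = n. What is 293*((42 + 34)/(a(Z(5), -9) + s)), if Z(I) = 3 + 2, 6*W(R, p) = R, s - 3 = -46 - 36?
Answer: -66804/691 ≈ -96.677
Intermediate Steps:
T(n) = 8 - n
s = -79 (s = 3 + (-46 - 36) = 3 - 82 = -79)
W(R, p) = R/6
Z(I) = 5
a(Q, t) = Q/3 + t*(8 - t) (a(Q, t) = ((⅙)*2)*Q + (8 - t)*t = Q/3 + t*(8 - t))
293*((42 + 34)/(a(Z(5), -9) + s)) = 293*((42 + 34)/(((⅓)*5 - 1*(-9)*(-8 - 9)) - 79)) = 293*(76/((5/3 - 1*(-9)*(-17)) - 79)) = 293*(76/((5/3 - 153) - 79)) = 293*(76/(-454/3 - 79)) = 293*(76/(-691/3)) = 293*(76*(-3/691)) = 293*(-228/691) = -66804/691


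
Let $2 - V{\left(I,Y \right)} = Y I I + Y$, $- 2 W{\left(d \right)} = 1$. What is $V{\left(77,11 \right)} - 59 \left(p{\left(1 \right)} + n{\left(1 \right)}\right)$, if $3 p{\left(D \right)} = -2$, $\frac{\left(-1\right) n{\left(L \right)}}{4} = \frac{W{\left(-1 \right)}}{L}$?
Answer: $- \frac{195920}{3} \approx -65307.0$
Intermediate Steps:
$W{\left(d \right)} = - \frac{1}{2}$ ($W{\left(d \right)} = \left(- \frac{1}{2}\right) 1 = - \frac{1}{2}$)
$n{\left(L \right)} = \frac{2}{L}$ ($n{\left(L \right)} = - 4 \left(- \frac{1}{2 L}\right) = \frac{2}{L}$)
$p{\left(D \right)} = - \frac{2}{3}$ ($p{\left(D \right)} = \frac{1}{3} \left(-2\right) = - \frac{2}{3}$)
$V{\left(I,Y \right)} = 2 - Y - Y I^{2}$ ($V{\left(I,Y \right)} = 2 - \left(Y I I + Y\right) = 2 - \left(I Y I + Y\right) = 2 - \left(Y I^{2} + Y\right) = 2 - \left(Y + Y I^{2}\right) = 2 - Y - Y I^{2}$)
$V{\left(77,11 \right)} - 59 \left(p{\left(1 \right)} + n{\left(1 \right)}\right) = \left(2 - 11 - 11 \cdot 77^{2}\right) - 59 \left(- \frac{2}{3} + \frac{2}{1}\right) = \left(2 - 11 - 11 \cdot 5929\right) - 59 \left(- \frac{2}{3} + 2 \cdot 1\right) = \left(2 - 11 - 65219\right) - 59 \left(- \frac{2}{3} + 2\right) = -65228 - \frac{236}{3} = - \frac{195920}{3}$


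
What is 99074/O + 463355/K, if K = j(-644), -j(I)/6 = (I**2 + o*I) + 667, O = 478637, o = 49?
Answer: 6396698933/1102340259234 ≈ 0.0058028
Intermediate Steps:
j(I) = -4002 - 294*I - 6*I**2 (j(I) = -6*((I**2 + 49*I) + 667) = -6*(667 + I**2 + 49*I) = -4002 - 294*I - 6*I**2)
K = -2303082 (K = -4002 - 294*(-644) - 6*(-644)**2 = -4002 + 189336 - 6*414736 = -4002 + 189336 - 2488416 = -2303082)
99074/O + 463355/K = 99074/478637 + 463355/(-2303082) = 99074*(1/478637) + 463355*(-1/2303082) = 99074/478637 - 463355/2303082 = 6396698933/1102340259234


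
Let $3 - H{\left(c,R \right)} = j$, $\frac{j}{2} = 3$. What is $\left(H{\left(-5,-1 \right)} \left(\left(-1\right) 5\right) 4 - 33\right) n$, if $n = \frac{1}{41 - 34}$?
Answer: $\frac{27}{7} \approx 3.8571$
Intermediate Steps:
$j = 6$ ($j = 2 \cdot 3 = 6$)
$H{\left(c,R \right)} = -3$ ($H{\left(c,R \right)} = 3 - 6 = -3$)
$n = \frac{1}{7} \approx 0.14286$
$\left(H{\left(-5,-1 \right)} \left(\left(-1\right) 5\right) 4 - 33\right) n = \left(- 3 \left(\left(-1\right) 5\right) 4 - 33\right) \frac{1}{7} = \left(\left(-3\right) \left(-5\right) 4 - 33\right) \frac{1}{7} = \left(15 \cdot 4 - 33\right) \frac{1}{7} = \left(60 - 33\right) \frac{1}{7} = 27 \cdot \frac{1}{7} = \frac{27}{7}$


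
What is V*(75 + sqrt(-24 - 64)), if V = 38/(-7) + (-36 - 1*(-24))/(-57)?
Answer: -52050/133 - 1388*I*sqrt(22)/133 ≈ -391.35 - 48.95*I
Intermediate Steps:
V = -694/133 (V = 38*(-1/7) + (-36 + 24)*(-1/57) = -38/7 - 12*(-1/57) = -38/7 + 4/19 = -694/133 ≈ -5.2180)
V*(75 + sqrt(-24 - 64)) = -694*(75 + sqrt(-24 - 64))/133 = -694*(75 + sqrt(-88))/133 = -694*(75 + 2*I*sqrt(22))/133 = -52050/133 - 1388*I*sqrt(22)/133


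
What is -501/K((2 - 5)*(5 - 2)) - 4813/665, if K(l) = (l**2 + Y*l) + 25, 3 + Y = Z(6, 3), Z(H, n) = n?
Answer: -843343/70490 ≈ -11.964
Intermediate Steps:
Y = 0 (Y = -3 + 3 = 0)
K(l) = 25 + l**2 (K(l) = (l**2 + 0*l) + 25 = (l**2 + 0) + 25 = l**2 + 25 = 25 + l**2)
-501/K((2 - 5)*(5 - 2)) - 4813/665 = -501/(25 + ((2 - 5)*(5 - 2))**2) - 4813/665 = -501/(25 + (-3*3)**2) - 4813*1/665 = -501/(25 + (-9)**2) - 4813/665 = -501/(25 + 81) - 4813/665 = -501/106 - 4813/665 = -843343/70490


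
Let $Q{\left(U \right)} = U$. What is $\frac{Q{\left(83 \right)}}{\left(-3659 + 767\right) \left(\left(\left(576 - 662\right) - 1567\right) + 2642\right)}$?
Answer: $- \frac{83}{2860188} \approx -2.9019 \cdot 10^{-5}$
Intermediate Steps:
$\frac{Q{\left(83 \right)}}{\left(-3659 + 767\right) \left(\left(\left(576 - 662\right) - 1567\right) + 2642\right)} = \frac{83}{\left(-3659 + 767\right) \left(\left(\left(576 - 662\right) - 1567\right) + 2642\right)} = \frac{83}{\left(-2892\right) \left(\left(-86 - 1567\right) + 2642\right)} = \frac{83}{\left(-2892\right) \left(-1653 + 2642\right)} = \frac{83}{\left(-2892\right) 989} = \frac{83}{-2860188} = 83 \left(- \frac{1}{2860188}\right) = - \frac{83}{2860188}$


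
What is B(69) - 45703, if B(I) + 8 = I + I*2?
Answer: -45504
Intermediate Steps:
B(I) = -8 + 3*I (B(I) = -8 + (I + I*2) = -8 + (I + 2*I) = -8 + 3*I)
B(69) - 45703 = (-8 + 3*69) - 45703 = (-8 + 207) - 45703 = 199 - 45703 = -45504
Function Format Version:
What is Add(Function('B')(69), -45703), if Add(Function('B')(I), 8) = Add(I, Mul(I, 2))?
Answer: -45504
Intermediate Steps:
Function('B')(I) = Add(-8, Mul(3, I)) (Function('B')(I) = Add(-8, Add(I, Mul(I, 2))) = Add(-8, Add(I, Mul(2, I))) = Add(-8, Mul(3, I)))
Add(Function('B')(69), -45703) = Add(Add(-8, Mul(3, 69)), -45703) = Add(Add(-8, 207), -45703) = Add(199, -45703) = -45504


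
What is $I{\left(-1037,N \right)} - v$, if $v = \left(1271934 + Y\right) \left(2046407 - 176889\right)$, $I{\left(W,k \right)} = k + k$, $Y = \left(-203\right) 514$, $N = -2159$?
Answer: $-2182834264974$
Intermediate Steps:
$Y = -104342$
$I{\left(W,k \right)} = 2 k$
$v = 2182834260656$ ($v = \left(1271934 - 104342\right) \left(2046407 - 176889\right) = 1167592 \left(2046407 - 176889\right) = 1167592 \cdot 1869518 = 2182834260656$)
$I{\left(-1037,N \right)} - v = 2 \left(-2159\right) - 2182834260656 = -4318 - 2182834260656 = -2182834264974$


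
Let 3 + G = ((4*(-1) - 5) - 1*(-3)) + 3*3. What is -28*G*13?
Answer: 0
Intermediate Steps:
G = 0 (G = -3 + (((4*(-1) - 5) - 1*(-3)) + 3*3) = -3 + (((-4 - 5) + 3) + 9) = -3 + ((-9 + 3) + 9) = -3 + (-6 + 9) = -3 + 3 = 0)
-28*G*13 = -28*0*13 = 0*13 = 0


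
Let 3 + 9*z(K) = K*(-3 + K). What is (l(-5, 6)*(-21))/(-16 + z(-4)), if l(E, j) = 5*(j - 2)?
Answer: 540/17 ≈ 31.765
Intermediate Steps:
z(K) = -⅓ + K*(-3 + K)/9 (z(K) = -⅓ + (K*(-3 + K))/9 = -⅓ + K*(-3 + K)/9)
l(E, j) = -10 + 5*j (l(E, j) = 5*(-2 + j) = -10 + 5*j)
(l(-5, 6)*(-21))/(-16 + z(-4)) = ((-10 + 5*6)*(-21))/(-16 + (-⅓ - ⅓*(-4) + (⅑)*(-4)²)) = ((-10 + 30)*(-21))/(-16 + (-⅓ + 4/3 + (⅑)*16)) = (20*(-21))/(-16 + (-⅓ + 4/3 + 16/9)) = -420/(-16 + 25/9) = -420/(-119/9) = -420*(-9/119) = 540/17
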